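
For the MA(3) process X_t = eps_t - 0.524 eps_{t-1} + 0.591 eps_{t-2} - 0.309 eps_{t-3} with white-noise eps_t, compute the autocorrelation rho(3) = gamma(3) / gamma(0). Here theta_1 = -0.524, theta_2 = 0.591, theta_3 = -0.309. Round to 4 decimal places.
\rho(3) = -0.1797

For an MA(q) process with theta_0 = 1, the autocovariance is
  gamma(k) = sigma^2 * sum_{i=0..q-k} theta_i * theta_{i+k},
and rho(k) = gamma(k) / gamma(0). Sigma^2 cancels.
  numerator   = (1)*(-0.309) = -0.309.
  denominator = (1)^2 + (-0.524)^2 + (0.591)^2 + (-0.309)^2 = 1.719338.
  rho(3) = -0.309 / 1.719338 = -0.1797.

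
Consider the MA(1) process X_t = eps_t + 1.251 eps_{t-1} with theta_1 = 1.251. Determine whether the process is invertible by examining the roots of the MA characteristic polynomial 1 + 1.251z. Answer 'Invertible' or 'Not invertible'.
\text{Not invertible}

The MA(q) characteristic polynomial is P(z) = 1 + 1.251z.
Invertibility requires all roots to lie outside the unit circle, i.e. |z| > 1 for every root.
This is linear in z: 1 + (1.251) z = 0  =>  z = -1/(1.251) = -0.799361,  |z| = 0.799361.
Moduli of all roots: 0.7994.
All moduli strictly greater than 1? No.
Verdict: Not invertible.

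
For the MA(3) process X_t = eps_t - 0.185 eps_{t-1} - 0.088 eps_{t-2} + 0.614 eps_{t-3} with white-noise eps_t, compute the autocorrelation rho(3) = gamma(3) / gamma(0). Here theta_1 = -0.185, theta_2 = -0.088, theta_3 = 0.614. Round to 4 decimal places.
\rho(3) = 0.4327

For an MA(q) process with theta_0 = 1, the autocovariance is
  gamma(k) = sigma^2 * sum_{i=0..q-k} theta_i * theta_{i+k},
and rho(k) = gamma(k) / gamma(0). Sigma^2 cancels.
  numerator   = (1)*(0.614) = 0.614.
  denominator = (1)^2 + (-0.185)^2 + (-0.088)^2 + (0.614)^2 = 1.418965.
  rho(3) = 0.614 / 1.418965 = 0.4327.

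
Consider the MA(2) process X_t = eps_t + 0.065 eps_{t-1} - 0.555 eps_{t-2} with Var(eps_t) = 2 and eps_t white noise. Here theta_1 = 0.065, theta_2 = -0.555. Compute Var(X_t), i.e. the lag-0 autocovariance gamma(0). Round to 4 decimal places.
\gamma(0) = 2.6245

For an MA(q) process X_t = eps_t + sum_i theta_i eps_{t-i} with
Var(eps_t) = sigma^2, the variance is
  gamma(0) = sigma^2 * (1 + sum_i theta_i^2).
  sum_i theta_i^2 = (0.065)^2 + (-0.555)^2 = 0.004225 + 0.308025 = 0.31225.
  gamma(0) = 2 * (1 + 0.31225) = 2 * 1.31225 = 2.6245.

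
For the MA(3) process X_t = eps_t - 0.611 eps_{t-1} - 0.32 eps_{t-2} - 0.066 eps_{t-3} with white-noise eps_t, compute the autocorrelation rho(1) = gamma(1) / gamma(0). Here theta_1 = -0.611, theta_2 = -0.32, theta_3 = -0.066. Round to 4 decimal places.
\rho(1) = -0.2664

For an MA(q) process with theta_0 = 1, the autocovariance is
  gamma(k) = sigma^2 * sum_{i=0..q-k} theta_i * theta_{i+k},
and rho(k) = gamma(k) / gamma(0). Sigma^2 cancels.
  numerator   = (1)*(-0.611) + (-0.611)*(-0.32) + (-0.32)*(-0.066) = -0.39436.
  denominator = (1)^2 + (-0.611)^2 + (-0.32)^2 + (-0.066)^2 = 1.480077.
  rho(1) = -0.39436 / 1.480077 = -0.2664.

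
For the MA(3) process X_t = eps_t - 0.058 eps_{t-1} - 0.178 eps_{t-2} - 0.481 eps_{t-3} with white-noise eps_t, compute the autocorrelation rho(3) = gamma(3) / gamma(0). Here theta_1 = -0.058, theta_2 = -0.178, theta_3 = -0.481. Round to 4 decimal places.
\rho(3) = -0.3798

For an MA(q) process with theta_0 = 1, the autocovariance is
  gamma(k) = sigma^2 * sum_{i=0..q-k} theta_i * theta_{i+k},
and rho(k) = gamma(k) / gamma(0). Sigma^2 cancels.
  numerator   = (1)*(-0.481) = -0.481.
  denominator = (1)^2 + (-0.058)^2 + (-0.178)^2 + (-0.481)^2 = 1.266409.
  rho(3) = -0.481 / 1.266409 = -0.3798.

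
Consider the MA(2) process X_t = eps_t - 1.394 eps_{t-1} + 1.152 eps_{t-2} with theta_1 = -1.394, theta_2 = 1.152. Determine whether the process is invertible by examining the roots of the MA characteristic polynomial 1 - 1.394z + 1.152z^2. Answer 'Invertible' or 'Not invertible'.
\text{Not invertible}

The MA(q) characteristic polynomial is P(z) = 1 - 1.394z + 1.152z^2.
Invertibility requires all roots to lie outside the unit circle, i.e. |z| > 1 for every root.
Set 1 + (-1.394) z + (1.152) z^2 = 0, i.e. a z^2 + b z + c = 0 with a = 1.152, b = -1.394, c = 1.
Discriminant D = b^2 - 4ac = (-1.394)^2 - 4*(1.152)*1 = 1.943236 - (4.608) = -2.664764.
D < 0, so the roots are the complex-conjugate pair z = (-b +/- i sqrt(-D)) / (2a) = 0.605 +/- 0.7085i.
For a conjugate pair |z|^2 = z * conj(z) = (product of roots) = c/a = 1/(1.152) = 0.868056, so |z| = sqrt(0.868056) = 0.9317 for both roots.
Moduli of all roots: 0.9317, 0.9317.
All moduli strictly greater than 1? No.
Verdict: Not invertible.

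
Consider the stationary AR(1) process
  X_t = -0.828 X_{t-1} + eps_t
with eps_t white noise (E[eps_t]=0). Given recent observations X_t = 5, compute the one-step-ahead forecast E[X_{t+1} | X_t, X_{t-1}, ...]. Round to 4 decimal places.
E[X_{t+1} \mid \mathcal F_t] = -4.1400

For an AR(p) model X_t = c + sum_i phi_i X_{t-i} + eps_t, the
one-step-ahead conditional mean is
  E[X_{t+1} | X_t, ...] = c + sum_i phi_i X_{t+1-i}.
Substitute known values:
  E[X_{t+1} | ...] = (-0.828) * (5)
                   = -4.1400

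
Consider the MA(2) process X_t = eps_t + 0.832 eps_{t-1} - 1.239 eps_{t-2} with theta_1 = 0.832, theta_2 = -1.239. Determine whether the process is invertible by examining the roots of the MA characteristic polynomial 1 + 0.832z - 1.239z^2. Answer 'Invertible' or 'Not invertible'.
\text{Not invertible}

The MA(q) characteristic polynomial is P(z) = 1 + 0.832z - 1.239z^2.
Invertibility requires all roots to lie outside the unit circle, i.e. |z| > 1 for every root.
Set 1 + (0.832) z + (-1.239) z^2 = 0, i.e. a z^2 + b z + c = 0 with a = -1.239, b = 0.832, c = 1.
Discriminant D = b^2 - 4ac = (0.832)^2 - 4*(-1.239)*1 = 0.692224 - (-4.956) = 5.648224.
D >= 0, so the roots are real: z = (-b +/- sqrt(D)) / (2a) = (-0.832 +/- 2.376599) / (-2.478).
  z_1 = (-0.832 + 2.376599) / (-2.478) = -0.6233,   |z_1| = 0.6233.
  z_2 = (-0.832 - 2.376599) / (-2.478) = 1.2948,   |z_2| = 1.2948.
Moduli of all roots: 0.6233, 1.2948.
All moduli strictly greater than 1? No.
Verdict: Not invertible.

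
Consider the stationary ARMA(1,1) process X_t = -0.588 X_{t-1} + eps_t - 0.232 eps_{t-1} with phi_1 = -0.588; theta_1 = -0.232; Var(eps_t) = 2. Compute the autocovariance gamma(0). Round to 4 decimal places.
\gamma(0) = 4.0555

Multiply the model equation by X_{t-k} and take expectations. With theta_0 = psi_0 = 1 and psi_j the MA(infinity) weights, this gives
  gamma(k) - sum_i phi_i gamma(k-i) = c_k,
  c_k = sigma^2 * sum_{j=k..q} theta_j psi_{j-k}   (c_k = 0 for k > q),
using gamma(-m) = gamma(m).
psi-weights needed (psi_j = theta_j + sum_i phi_i psi_{j-i}):
  psi_1 = theta_1 + phi_1 = -0.232 + (-0.588) = -0.82
Right-hand sides:
  c_0 = sigma^2 (1 + theta_1 psi_1) = 2 * (1 + (-0.232)(-0.82)) = 2 * 1.19024 = 2.38048
  c_1 = sigma^2 theta_1 = 2 * (-0.232) = -0.464
  c_2 = 0
Equations for k = 0 and k = 1 (AR order 1):
  gamma(0) = phi_1 gamma(1) + c_0
  gamma(1) = phi_1 gamma(0) + c_1
Substituting the second into the first: gamma(0) (1 - phi_1^2) = c_0 + phi_1 c_1, so
  gamma(0) = (c_0 + phi_1 c_1) / (1 - phi_1^2) = (2.38048 + (-0.588)(-0.464)) / (1 - (-0.588)^2) = 2.653312 / 0.654256 = 4.055465.
Therefore gamma(0) = 4.0555 (to 4 decimal places).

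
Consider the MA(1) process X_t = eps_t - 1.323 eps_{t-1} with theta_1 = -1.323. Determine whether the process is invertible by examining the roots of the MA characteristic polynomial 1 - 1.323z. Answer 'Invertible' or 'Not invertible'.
\text{Not invertible}

The MA(q) characteristic polynomial is P(z) = 1 - 1.323z.
Invertibility requires all roots to lie outside the unit circle, i.e. |z| > 1 for every root.
This is linear in z: 1 + (-1.323) z = 0  =>  z = -1/(-1.323) = 0.755858,  |z| = 0.755858.
Moduli of all roots: 0.7559.
All moduli strictly greater than 1? No.
Verdict: Not invertible.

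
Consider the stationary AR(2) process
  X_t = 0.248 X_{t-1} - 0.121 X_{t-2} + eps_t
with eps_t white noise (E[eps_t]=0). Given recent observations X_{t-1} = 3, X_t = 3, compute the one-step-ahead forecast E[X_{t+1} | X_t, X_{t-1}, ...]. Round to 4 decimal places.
E[X_{t+1} \mid \mathcal F_t] = 0.3810

For an AR(p) model X_t = c + sum_i phi_i X_{t-i} + eps_t, the
one-step-ahead conditional mean is
  E[X_{t+1} | X_t, ...] = c + sum_i phi_i X_{t+1-i}.
Substitute known values:
  E[X_{t+1} | ...] = (0.248) * (3) + (-0.121) * (3)
                   = 0.3810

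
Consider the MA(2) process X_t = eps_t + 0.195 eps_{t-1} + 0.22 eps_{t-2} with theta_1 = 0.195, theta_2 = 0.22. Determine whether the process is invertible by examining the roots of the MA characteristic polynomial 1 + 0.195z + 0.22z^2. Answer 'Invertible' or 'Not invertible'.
\text{Invertible}

The MA(q) characteristic polynomial is P(z) = 1 + 0.195z + 0.22z^2.
Invertibility requires all roots to lie outside the unit circle, i.e. |z| > 1 for every root.
Set 1 + (0.195) z + (0.22) z^2 = 0, i.e. a z^2 + b z + c = 0 with a = 0.22, b = 0.195, c = 1.
Discriminant D = b^2 - 4ac = (0.195)^2 - 4*(0.22)*1 = 0.038025 - (0.88) = -0.841975.
D < 0, so the roots are the complex-conjugate pair z = (-b +/- i sqrt(-D)) / (2a) = -0.4432 +/- 2.0854i.
For a conjugate pair |z|^2 = z * conj(z) = (product of roots) = c/a = 1/(0.22) = 4.545455, so |z| = sqrt(4.545455) = 2.132 for both roots.
Moduli of all roots: 2.1320, 2.1320.
All moduli strictly greater than 1? Yes.
Verdict: Invertible.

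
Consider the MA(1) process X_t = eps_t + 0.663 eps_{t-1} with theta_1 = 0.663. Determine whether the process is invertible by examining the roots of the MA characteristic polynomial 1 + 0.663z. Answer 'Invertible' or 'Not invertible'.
\text{Invertible}

The MA(q) characteristic polynomial is P(z) = 1 + 0.663z.
Invertibility requires all roots to lie outside the unit circle, i.e. |z| > 1 for every root.
This is linear in z: 1 + (0.663) z = 0  =>  z = -1/(0.663) = -1.508296,  |z| = 1.508296.
Moduli of all roots: 1.5083.
All moduli strictly greater than 1? Yes.
Verdict: Invertible.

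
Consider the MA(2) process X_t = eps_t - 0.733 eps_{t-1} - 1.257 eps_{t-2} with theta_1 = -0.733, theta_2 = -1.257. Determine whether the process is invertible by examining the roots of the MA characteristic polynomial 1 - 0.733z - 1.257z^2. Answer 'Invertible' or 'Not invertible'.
\text{Not invertible}

The MA(q) characteristic polynomial is P(z) = 1 - 0.733z - 1.257z^2.
Invertibility requires all roots to lie outside the unit circle, i.e. |z| > 1 for every root.
Set 1 + (-0.733) z + (-1.257) z^2 = 0, i.e. a z^2 + b z + c = 0 with a = -1.257, b = -0.733, c = 1.
Discriminant D = b^2 - 4ac = (-0.733)^2 - 4*(-1.257)*1 = 0.537289 - (-5.028) = 5.565289.
D >= 0, so the roots are real: z = (-b +/- sqrt(D)) / (2a) = (0.733 +/- 2.359086) / (-2.514).
  z_1 = (0.733 + 2.359086) / (-2.514) = -1.2299,   |z_1| = 1.2299.
  z_2 = (0.733 - 2.359086) / (-2.514) = 0.6468,   |z_2| = 0.6468.
Moduli of all roots: 1.2299, 0.6468.
All moduli strictly greater than 1? No.
Verdict: Not invertible.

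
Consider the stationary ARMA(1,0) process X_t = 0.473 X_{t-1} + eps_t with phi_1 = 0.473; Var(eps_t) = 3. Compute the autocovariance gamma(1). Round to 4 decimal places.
\gamma(1) = 1.8280

Multiply the model equation by X_{t-k} and take expectations. With theta_0 = psi_0 = 1 and psi_j the MA(infinity) weights, this gives
  gamma(k) - sum_i phi_i gamma(k-i) = c_k,
  c_k = sigma^2 * sum_{j=k..q} theta_j psi_{j-k}   (c_k = 0 for k > q),
using gamma(-m) = gamma(m).
Pure AR (q = 0): c_0 = sigma^2 = 3, c_k = 0 for k >= 1.
Equations for k = 0 and k = 1 (AR order 1):
  gamma(0) = phi_1 gamma(1) + c_0
  gamma(1) = phi_1 gamma(0) + c_1
Substituting the second into the first: gamma(0) (1 - phi_1^2) = c_0 + phi_1 c_1, so
  gamma(0) = c_0 / (1 - phi_1^2) = 3 / (1 - (0.473)^2) = 3 / 0.776271 = 3.86463.
  gamma(1) = phi_1 gamma(0) = (0.473)(3.86463) = 1.82797.
Therefore gamma(1) = 1.8280 (to 4 decimal places).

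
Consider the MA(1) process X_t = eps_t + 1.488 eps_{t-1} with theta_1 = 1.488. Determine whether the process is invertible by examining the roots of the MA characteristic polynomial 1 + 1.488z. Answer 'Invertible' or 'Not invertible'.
\text{Not invertible}

The MA(q) characteristic polynomial is P(z) = 1 + 1.488z.
Invertibility requires all roots to lie outside the unit circle, i.e. |z| > 1 for every root.
This is linear in z: 1 + (1.488) z = 0  =>  z = -1/(1.488) = -0.672043,  |z| = 0.672043.
Moduli of all roots: 0.6720.
All moduli strictly greater than 1? No.
Verdict: Not invertible.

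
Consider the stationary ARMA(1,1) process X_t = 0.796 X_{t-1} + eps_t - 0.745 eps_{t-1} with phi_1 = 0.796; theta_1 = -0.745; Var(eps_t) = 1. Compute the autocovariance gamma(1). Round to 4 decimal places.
\gamma(1) = 0.0567

Multiply the model equation by X_{t-k} and take expectations. With theta_0 = psi_0 = 1 and psi_j the MA(infinity) weights, this gives
  gamma(k) - sum_i phi_i gamma(k-i) = c_k,
  c_k = sigma^2 * sum_{j=k..q} theta_j psi_{j-k}   (c_k = 0 for k > q),
using gamma(-m) = gamma(m).
psi-weights needed (psi_j = theta_j + sum_i phi_i psi_{j-i}):
  psi_1 = theta_1 + phi_1 = -0.745 + (0.796) = 0.051
Right-hand sides:
  c_0 = sigma^2 (1 + theta_1 psi_1) = 1 * (1 + (-0.745)(0.051)) = 1 * 0.962005 = 0.962005
  c_1 = sigma^2 theta_1 = 1 * (-0.745) = -0.745
  c_2 = 0
Equations for k = 0 and k = 1 (AR order 1):
  gamma(0) = phi_1 gamma(1) + c_0
  gamma(1) = phi_1 gamma(0) + c_1
Substituting the second into the first: gamma(0) (1 - phi_1^2) = c_0 + phi_1 c_1, so
  gamma(0) = (c_0 + phi_1 c_1) / (1 - phi_1^2) = (0.962005 + (0.796)(-0.745)) / (1 - (0.796)^2) = 0.368985 / 0.366384 = 1.007099.
  gamma(1) = phi_1 gamma(0) + c_1 = (0.796)(1.007099) + (-0.745) = 0.056651.
Therefore gamma(1) = 0.0567 (to 4 decimal places).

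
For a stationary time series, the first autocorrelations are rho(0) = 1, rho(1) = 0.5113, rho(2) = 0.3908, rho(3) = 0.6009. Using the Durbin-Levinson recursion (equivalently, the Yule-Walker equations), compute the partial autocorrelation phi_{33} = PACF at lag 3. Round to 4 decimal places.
\phi_{33} = 0.4840

The PACF at lag k is phi_{kk}, the last component of the solution
to the Yule-Walker system G_k phi = r_k where
  (G_k)_{ij} = rho(|i - j|), (r_k)_i = rho(i), i,j = 1..k.
Equivalently, Durbin-Levinson gives phi_{kk} iteratively:
  phi_{11} = rho(1)
  phi_{kk} = [rho(k) - sum_{j=1..k-1} phi_{k-1,j} rho(k-j)]
            / [1 - sum_{j=1..k-1} phi_{k-1,j} rho(j)],
  phi_{k,j} = phi_{k-1,j} - phi_{kk} phi_{k-1,k-j},  j = 1..k-1.
Step k = 1:
  phi_11 = rho(1) = 0.5113.
Step k = 2:
  phi_22 = [rho(2) - phi_11 rho(1)] / [1 - phi_11 rho(1)] = [0.3908 - (0.5113)(0.5113)] / [1 - (0.5113)(0.5113)]
         = 0.12937231 / 0.73857231 = 0.175165.
  Update: phi_21 = phi_11 - phi_22 phi_11 = 0.5113 - (0.175165)(0.5113) = 0.421738.
Step k = 3:
  phi_33 = [rho(3) - phi_21 rho(2) - phi_22 rho(1)] / [1 - phi_21 rho(1) - phi_22 rho(2)]
    numerator   = 0.6009 - (0.421738)(0.3908) - (0.175165)(0.5113) = 0.34652275
    denominator = 1 - (0.421738)(0.5113) - (0.175165)(0.3908) = 0.71591076
  phi_33 = 0.34652275 / 0.71591076 = 0.484.
Therefore phi_{33} = 0.4840.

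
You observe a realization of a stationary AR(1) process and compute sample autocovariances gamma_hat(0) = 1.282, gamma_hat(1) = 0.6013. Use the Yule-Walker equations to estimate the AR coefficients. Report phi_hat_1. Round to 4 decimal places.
\hat\phi_{1} = 0.4690

The Yule-Walker equations for an AR(p) process read, in matrix form,
  Gamma_p phi = r_p,   with   (Gamma_p)_{ij} = gamma(|i - j|),
                       (r_p)_i = gamma(i),   i,j = 1..p.
Substitute the sample gammas (Toeplitz matrix and right-hand side of size 1):
  Gamma_p = [[1.282]]
  r_p     = [0.6013]
With p = 1 this is the single equation gamma(0) phi_1 = gamma(1):
  phi_hat_1 = gamma(1) / gamma(0) = 0.6013 / 1.282 = 0.4690.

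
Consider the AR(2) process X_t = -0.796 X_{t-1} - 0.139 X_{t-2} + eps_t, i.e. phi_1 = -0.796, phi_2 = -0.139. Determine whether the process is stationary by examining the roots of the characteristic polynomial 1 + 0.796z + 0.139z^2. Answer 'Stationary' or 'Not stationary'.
\text{Stationary}

The AR(p) characteristic polynomial is P(z) = 1 + 0.796z + 0.139z^2.
Stationarity requires all roots to lie outside the unit circle, i.e. |z| > 1 for every root.
Set 1 + (0.796) z + (0.139) z^2 = 0, i.e. a z^2 + b z + c = 0 with a = 0.139, b = 0.796, c = 1.
Discriminant D = b^2 - 4ac = (0.796)^2 - 4*(0.139)*1 = 0.633616 - (0.556) = 0.077616.
D >= 0, so the roots are real: z = (-b +/- sqrt(D)) / (2a) = (-0.796 +/- 0.278596) / (0.278).
  z_1 = (-0.796 + 0.278596) / (0.278) = -1.8612,   |z_1| = 1.8612.
  z_2 = (-0.796 - 0.278596) / (0.278) = -3.8655,   |z_2| = 3.8655.
Moduli of all roots: 1.8612, 3.8655.
All moduli strictly greater than 1? Yes.
Verdict: Stationary.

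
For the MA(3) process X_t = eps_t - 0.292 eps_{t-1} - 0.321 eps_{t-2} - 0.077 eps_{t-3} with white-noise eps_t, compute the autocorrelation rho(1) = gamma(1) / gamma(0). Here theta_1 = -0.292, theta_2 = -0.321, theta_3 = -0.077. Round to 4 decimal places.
\rho(1) = -0.1453

For an MA(q) process with theta_0 = 1, the autocovariance is
  gamma(k) = sigma^2 * sum_{i=0..q-k} theta_i * theta_{i+k},
and rho(k) = gamma(k) / gamma(0). Sigma^2 cancels.
  numerator   = (1)*(-0.292) + (-0.292)*(-0.321) + (-0.321)*(-0.077) = -0.173551.
  denominator = (1)^2 + (-0.292)^2 + (-0.321)^2 + (-0.077)^2 = 1.194234.
  rho(1) = -0.173551 / 1.194234 = -0.1453.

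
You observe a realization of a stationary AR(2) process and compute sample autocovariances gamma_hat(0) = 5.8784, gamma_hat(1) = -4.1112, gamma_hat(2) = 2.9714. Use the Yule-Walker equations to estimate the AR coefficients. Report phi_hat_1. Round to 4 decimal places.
\hat\phi_{1} = -0.6770

The Yule-Walker equations for an AR(p) process read, in matrix form,
  Gamma_p phi = r_p,   with   (Gamma_p)_{ij} = gamma(|i - j|),
                       (r_p)_i = gamma(i),   i,j = 1..p.
Substitute the sample gammas (Toeplitz matrix and right-hand side of size 2):
  Gamma_p = [[5.8784, -4.1112], [-4.1112, 5.8784]]
  r_p     = [-4.1112, 2.9714]
Written out:
  5.8784 phi_1 - 4.1112 phi_2 = -4.1112
  -4.1112 phi_1 + 5.8784 phi_2 = 2.9714
Solve by Cramer's rule:
  det = gamma(0)^2 - gamma(1)^2 = (5.8784)^2 - (-4.1112)^2 = 34.55558656 - 16.90196544 = 17.65362112
  phi_hat_1 = [gamma(1) gamma(0) - gamma(1) gamma(2)] / det = [(-4.1112)(5.8784) - (-4.1112)(2.9714)] / 17.65362112 = -11.9512584 / 17.65362112 = -0.677
  phi_hat_2 = [gamma(0) gamma(2) - gamma(1)^2] / det = [(5.8784)(2.9714) - (-4.1112)^2] / 17.65362112 = 0.56511232 / 17.65362112 = 0.032
So phi_hat = [-0.6770, 0.0320].
Therefore phi_hat_1 = -0.6770.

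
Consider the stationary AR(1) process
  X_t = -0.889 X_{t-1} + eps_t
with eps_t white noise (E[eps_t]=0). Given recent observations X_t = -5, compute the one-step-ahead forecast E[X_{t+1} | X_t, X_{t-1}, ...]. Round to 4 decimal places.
E[X_{t+1} \mid \mathcal F_t] = 4.4450

For an AR(p) model X_t = c + sum_i phi_i X_{t-i} + eps_t, the
one-step-ahead conditional mean is
  E[X_{t+1} | X_t, ...] = c + sum_i phi_i X_{t+1-i}.
Substitute known values:
  E[X_{t+1} | ...] = (-0.889) * (-5)
                   = 4.4450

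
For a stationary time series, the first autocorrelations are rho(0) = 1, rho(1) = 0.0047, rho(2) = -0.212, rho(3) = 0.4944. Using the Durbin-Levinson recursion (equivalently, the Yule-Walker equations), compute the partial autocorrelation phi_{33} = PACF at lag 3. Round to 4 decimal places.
\phi_{33} = 0.5200

The PACF at lag k is phi_{kk}, the last component of the solution
to the Yule-Walker system G_k phi = r_k where
  (G_k)_{ij} = rho(|i - j|), (r_k)_i = rho(i), i,j = 1..k.
Equivalently, Durbin-Levinson gives phi_{kk} iteratively:
  phi_{11} = rho(1)
  phi_{kk} = [rho(k) - sum_{j=1..k-1} phi_{k-1,j} rho(k-j)]
            / [1 - sum_{j=1..k-1} phi_{k-1,j} rho(j)],
  phi_{k,j} = phi_{k-1,j} - phi_{kk} phi_{k-1,k-j},  j = 1..k-1.
Step k = 1:
  phi_11 = rho(1) = 0.0047.
Step k = 2:
  phi_22 = [rho(2) - phi_11 rho(1)] / [1 - phi_11 rho(1)] = [-0.212 - (0.0047)(0.0047)] / [1 - (0.0047)(0.0047)]
         = -0.21202209 / 0.99997791 = -0.212027.
  Update: phi_21 = phi_11 - phi_22 phi_11 = 0.0047 - (-0.212027)(0.0047) = 0.005697.
Step k = 3:
  phi_33 = [rho(3) - phi_21 rho(2) - phi_22 rho(1)] / [1 - phi_21 rho(1) - phi_22 rho(2)]
    numerator   = 0.4944 - (0.005697)(-0.212) - (-0.212027)(0.0047) = 0.49660419
    denominator = 1 - (0.005697)(0.0047) - (-0.212027)(-0.212) = 0.95502355
  phi_33 = 0.49660419 / 0.95502355 = 0.52.
Therefore phi_{33} = 0.5200.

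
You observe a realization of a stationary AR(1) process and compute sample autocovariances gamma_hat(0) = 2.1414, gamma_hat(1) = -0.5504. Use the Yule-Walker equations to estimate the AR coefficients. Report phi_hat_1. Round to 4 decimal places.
\hat\phi_{1} = -0.2570

The Yule-Walker equations for an AR(p) process read, in matrix form,
  Gamma_p phi = r_p,   with   (Gamma_p)_{ij} = gamma(|i - j|),
                       (r_p)_i = gamma(i),   i,j = 1..p.
Substitute the sample gammas (Toeplitz matrix and right-hand side of size 1):
  Gamma_p = [[2.1414]]
  r_p     = [-0.5504]
With p = 1 this is the single equation gamma(0) phi_1 = gamma(1):
  phi_hat_1 = gamma(1) / gamma(0) = -0.5504 / 2.1414 = -0.2570.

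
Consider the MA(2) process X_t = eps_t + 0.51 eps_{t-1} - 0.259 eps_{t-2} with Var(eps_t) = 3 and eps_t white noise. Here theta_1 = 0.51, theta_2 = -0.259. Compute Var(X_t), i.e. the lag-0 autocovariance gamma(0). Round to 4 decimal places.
\gamma(0) = 3.9815

For an MA(q) process X_t = eps_t + sum_i theta_i eps_{t-i} with
Var(eps_t) = sigma^2, the variance is
  gamma(0) = sigma^2 * (1 + sum_i theta_i^2).
  sum_i theta_i^2 = (0.51)^2 + (-0.259)^2 = 0.2601 + 0.067081 = 0.327181.
  gamma(0) = 3 * (1 + 0.327181) = 3 * 1.327181 = 3.981543, which rounds to 3.9815.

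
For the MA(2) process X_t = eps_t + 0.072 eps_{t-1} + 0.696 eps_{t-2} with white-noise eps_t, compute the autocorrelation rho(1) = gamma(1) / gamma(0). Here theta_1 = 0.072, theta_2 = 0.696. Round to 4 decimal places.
\rho(1) = 0.0820

For an MA(q) process with theta_0 = 1, the autocovariance is
  gamma(k) = sigma^2 * sum_{i=0..q-k} theta_i * theta_{i+k},
and rho(k) = gamma(k) / gamma(0). Sigma^2 cancels.
  numerator   = (1)*(0.072) + (0.072)*(0.696) = 0.122112.
  denominator = (1)^2 + (0.072)^2 + (0.696)^2 = 1.4896.
  rho(1) = 0.122112 / 1.4896 = 0.0820.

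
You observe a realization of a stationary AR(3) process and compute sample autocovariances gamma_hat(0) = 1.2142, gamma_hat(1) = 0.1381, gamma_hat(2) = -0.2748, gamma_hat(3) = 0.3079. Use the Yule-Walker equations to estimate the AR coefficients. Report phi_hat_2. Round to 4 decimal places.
\hat\phi_{2} = -0.2900

The Yule-Walker equations for an AR(p) process read, in matrix form,
  Gamma_p phi = r_p,   with   (Gamma_p)_{ij} = gamma(|i - j|),
                       (r_p)_i = gamma(i),   i,j = 1..p.
Substitute the sample gammas (Toeplitz matrix and right-hand side of size 3):
  Gamma_p = [[1.2142, 0.1381, -0.2748], [0.1381, 1.2142, 0.1381], [-0.2748, 0.1381, 1.2142]]
  r_p     = [0.1381, -0.2748, 0.3079]
Written out (R1..R3):
  (R1) 1.2142 phi_1 + 0.1381 phi_2 - 0.2748 phi_3 = 0.1381
  (R2) 0.1381 phi_1 + 1.2142 phi_2 + 0.1381 phi_3 = -0.2748
  (R3) -0.2748 phi_1 + 0.1381 phi_2 + 1.2142 phi_3 = 0.3079
Gaussian elimination:
  R2 <- R2 - (0.1381/1.2142) R1 = R2 - (0.113737) R1:  1.198493 phi_2 + 0.169355 phi_3 = -0.290507
  R3 <- R3 - (-0.2748/1.2142) R1 = R3 - (-0.226322) R1:  0.169355 phi_2 + 1.152007 phi_3 = 0.339155
  R3 <- R3 - (0.169355/1.198493) R2 = R3 - (0.141307) R2:  1.128076 phi_3 = 0.380206
Back-substitution:
  phi_hat_3 = 0.380206 / 1.128076 = 0.337039
  phi_hat_2 = (-0.290507 - (0.169355)(0.337039)) / 1.198493 = -0.29002
  phi_hat_1 = (0.1381 - (0.1381)(-0.29002) - (-0.2748)(0.337039)) / 1.2142 = 0.223003
So phi_hat = [0.2230, -0.2900, 0.3370].
Therefore phi_hat_2 = -0.2900.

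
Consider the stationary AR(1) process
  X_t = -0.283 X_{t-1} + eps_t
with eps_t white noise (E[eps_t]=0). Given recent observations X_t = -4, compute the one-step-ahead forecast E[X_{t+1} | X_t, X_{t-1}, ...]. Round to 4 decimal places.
E[X_{t+1} \mid \mathcal F_t] = 1.1320

For an AR(p) model X_t = c + sum_i phi_i X_{t-i} + eps_t, the
one-step-ahead conditional mean is
  E[X_{t+1} | X_t, ...] = c + sum_i phi_i X_{t+1-i}.
Substitute known values:
  E[X_{t+1} | ...] = (-0.283) * (-4)
                   = 1.1320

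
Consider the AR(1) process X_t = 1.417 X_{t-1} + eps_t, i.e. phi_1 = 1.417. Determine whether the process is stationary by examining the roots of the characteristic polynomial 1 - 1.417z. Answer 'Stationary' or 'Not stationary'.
\text{Not stationary}

The AR(p) characteristic polynomial is P(z) = 1 - 1.417z.
Stationarity requires all roots to lie outside the unit circle, i.e. |z| > 1 for every root.
This is linear in z: 1 + (-1.417) z = 0  =>  z = -1/(-1.417) = 0.705716,  |z| = 0.705716.
Moduli of all roots: 0.7057.
All moduli strictly greater than 1? No.
Verdict: Not stationary.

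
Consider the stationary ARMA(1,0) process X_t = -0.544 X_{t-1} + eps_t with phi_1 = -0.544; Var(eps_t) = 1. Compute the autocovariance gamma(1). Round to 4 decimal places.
\gamma(1) = -0.7727

Multiply the model equation by X_{t-k} and take expectations. With theta_0 = psi_0 = 1 and psi_j the MA(infinity) weights, this gives
  gamma(k) - sum_i phi_i gamma(k-i) = c_k,
  c_k = sigma^2 * sum_{j=k..q} theta_j psi_{j-k}   (c_k = 0 for k > q),
using gamma(-m) = gamma(m).
Pure AR (q = 0): c_0 = sigma^2 = 1, c_k = 0 for k >= 1.
Equations for k = 0 and k = 1 (AR order 1):
  gamma(0) = phi_1 gamma(1) + c_0
  gamma(1) = phi_1 gamma(0) + c_1
Substituting the second into the first: gamma(0) (1 - phi_1^2) = c_0 + phi_1 c_1, so
  gamma(0) = c_0 / (1 - phi_1^2) = 1 / (1 - (-0.544)^2) = 1 / 0.704064 = 1.420325.
  gamma(1) = phi_1 gamma(0) = (-0.544)(1.420325) = -0.772657.
Therefore gamma(1) = -0.7727 (to 4 decimal places).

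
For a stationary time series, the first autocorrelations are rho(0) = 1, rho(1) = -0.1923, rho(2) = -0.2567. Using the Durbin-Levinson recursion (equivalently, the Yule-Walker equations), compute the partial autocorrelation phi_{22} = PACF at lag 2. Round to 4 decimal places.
\phi_{22} = -0.3050

The PACF at lag k is phi_{kk}, the last component of the solution
to the Yule-Walker system G_k phi = r_k where
  (G_k)_{ij} = rho(|i - j|), (r_k)_i = rho(i), i,j = 1..k.
Equivalently, Durbin-Levinson gives phi_{kk} iteratively:
  phi_{11} = rho(1)
  phi_{kk} = [rho(k) - sum_{j=1..k-1} phi_{k-1,j} rho(k-j)]
            / [1 - sum_{j=1..k-1} phi_{k-1,j} rho(j)],
  phi_{k,j} = phi_{k-1,j} - phi_{kk} phi_{k-1,k-j},  j = 1..k-1.
Step k = 1:
  phi_11 = rho(1) = -0.1923.
Step k = 2:
  phi_22 = [rho(2) - phi_11 rho(1)] / [1 - phi_11 rho(1)] = [-0.2567 - (-0.1923)(-0.1923)] / [1 - (-0.1923)(-0.1923)]
         = -0.29367929 / 0.96302071 = -0.305.
Therefore phi_{22} = -0.3050.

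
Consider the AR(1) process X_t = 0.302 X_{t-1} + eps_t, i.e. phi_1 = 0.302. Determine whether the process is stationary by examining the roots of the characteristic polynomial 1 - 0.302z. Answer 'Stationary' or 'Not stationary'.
\text{Stationary}

The AR(p) characteristic polynomial is P(z) = 1 - 0.302z.
Stationarity requires all roots to lie outside the unit circle, i.e. |z| > 1 for every root.
This is linear in z: 1 + (-0.302) z = 0  =>  z = -1/(-0.302) = 3.311258,  |z| = 3.311258.
Moduli of all roots: 3.3113.
All moduli strictly greater than 1? Yes.
Verdict: Stationary.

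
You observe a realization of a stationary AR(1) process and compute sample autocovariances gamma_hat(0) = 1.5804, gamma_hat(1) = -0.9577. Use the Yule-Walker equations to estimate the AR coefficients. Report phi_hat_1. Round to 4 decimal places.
\hat\phi_{1} = -0.6060

The Yule-Walker equations for an AR(p) process read, in matrix form,
  Gamma_p phi = r_p,   with   (Gamma_p)_{ij} = gamma(|i - j|),
                       (r_p)_i = gamma(i),   i,j = 1..p.
Substitute the sample gammas (Toeplitz matrix and right-hand side of size 1):
  Gamma_p = [[1.5804]]
  r_p     = [-0.9577]
With p = 1 this is the single equation gamma(0) phi_1 = gamma(1):
  phi_hat_1 = gamma(1) / gamma(0) = -0.9577 / 1.5804 = -0.6060.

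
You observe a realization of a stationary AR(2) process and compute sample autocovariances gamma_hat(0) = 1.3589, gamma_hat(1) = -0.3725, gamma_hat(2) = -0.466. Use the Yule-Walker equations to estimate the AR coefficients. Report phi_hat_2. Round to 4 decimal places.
\hat\phi_{2} = -0.4520

The Yule-Walker equations for an AR(p) process read, in matrix form,
  Gamma_p phi = r_p,   with   (Gamma_p)_{ij} = gamma(|i - j|),
                       (r_p)_i = gamma(i),   i,j = 1..p.
Substitute the sample gammas (Toeplitz matrix and right-hand side of size 2):
  Gamma_p = [[1.3589, -0.3725], [-0.3725, 1.3589]]
  r_p     = [-0.3725, -0.466]
Written out:
  1.3589 phi_1 - 0.3725 phi_2 = -0.3725
  -0.3725 phi_1 + 1.3589 phi_2 = -0.466
Solve by Cramer's rule:
  det = gamma(0)^2 - gamma(1)^2 = (1.3589)^2 - (-0.3725)^2 = 1.84660921 - 0.13875625 = 1.70785296
  phi_hat_1 = [gamma(1) gamma(0) - gamma(1) gamma(2)] / det = [(-0.3725)(1.3589) - (-0.3725)(-0.466)] / 1.70785296 = -0.67977525 / 1.70785296 = -0.398
  phi_hat_2 = [gamma(0) gamma(2) - gamma(1)^2] / det = [(1.3589)(-0.466) - (-0.3725)^2] / 1.70785296 = -0.77200365 / 1.70785296 = -0.452
So phi_hat = [-0.3980, -0.4520].
Therefore phi_hat_2 = -0.4520.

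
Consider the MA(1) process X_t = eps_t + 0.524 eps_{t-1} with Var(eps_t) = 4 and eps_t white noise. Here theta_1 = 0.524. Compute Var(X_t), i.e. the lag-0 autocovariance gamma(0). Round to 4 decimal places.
\gamma(0) = 5.0983

For an MA(q) process X_t = eps_t + sum_i theta_i eps_{t-i} with
Var(eps_t) = sigma^2, the variance is
  gamma(0) = sigma^2 * (1 + sum_i theta_i^2).
  sum_i theta_i^2 = (0.524)^2 = 0.274576.
  gamma(0) = 4 * (1 + 0.274576) = 4 * 1.274576 = 5.098304, which rounds to 5.0983.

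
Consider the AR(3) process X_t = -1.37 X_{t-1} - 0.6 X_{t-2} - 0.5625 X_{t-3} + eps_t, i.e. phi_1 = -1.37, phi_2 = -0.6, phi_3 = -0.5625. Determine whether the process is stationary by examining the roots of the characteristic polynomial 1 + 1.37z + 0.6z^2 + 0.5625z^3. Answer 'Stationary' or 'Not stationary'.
\text{Not stationary}

The AR(p) characteristic polynomial is P(z) = 1 + 1.37z + 0.6z^2 + 0.5625z^3.
Stationarity requires all roots to lie outside the unit circle, i.e. |z| > 1 for every root.
Degree 3: look for a simple real root z0 first, then factor out (1 - z/z0) and solve the remaining quadratic.
Testing z0 = -0.8: P(-0.8) = 1 + (1.37)(-0.8) + (0.6)(-0.8)^2 + (0.5625)(-0.8)^3
  = 1 + (-1.096) + (0.384) + (-0.288) = 0.  So z_0 = -0.8 is a root, |z_0| = 0.8.
Divide out the factor (1 + 1.25 z) = (1 - z/z0) (since 1/z0 = -1.25):
  P(z) = (1 + 1.25 z)(1 + (0.12) z + (0.45) z^2)
  [check: z-coef 0.12 - (-1.25) = 1.37; z^2-coef 0.45 - (-1.25)(0.12) = 0.6; z^3-coef -(-1.25)(0.45) = 0.5625.]
Remaining roots from the quadratic factor 1 + (0.12) z + (0.45) z^2:
  Set 1 + (0.12) z + (0.45) z^2 = 0, i.e. a z^2 + b z + c = 0 with a = 0.45, b = 0.12, c = 1.
  Discriminant D = b^2 - 4ac = (0.12)^2 - 4*(0.45)*1 = 0.0144 - (1.8) = -1.7856.
  D < 0, so the roots are the complex-conjugate pair z = (-b +/- i sqrt(-D)) / (2a) = -0.1333 +/- 1.4847i.
  For a conjugate pair |z|^2 = z * conj(z) = (product of roots) = c/a = 1/(0.45) = 2.222222, so |z| = sqrt(2.222222) = 1.4907 for both roots.
Moduli of all roots: 0.8000, 1.4907, 1.4907.
All moduli strictly greater than 1? No.
Verdict: Not stationary.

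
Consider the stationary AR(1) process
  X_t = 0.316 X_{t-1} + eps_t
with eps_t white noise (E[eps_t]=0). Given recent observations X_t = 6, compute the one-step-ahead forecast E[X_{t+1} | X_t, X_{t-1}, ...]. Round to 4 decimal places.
E[X_{t+1} \mid \mathcal F_t] = 1.8960

For an AR(p) model X_t = c + sum_i phi_i X_{t-i} + eps_t, the
one-step-ahead conditional mean is
  E[X_{t+1} | X_t, ...] = c + sum_i phi_i X_{t+1-i}.
Substitute known values:
  E[X_{t+1} | ...] = (0.316) * (6)
                   = 1.8960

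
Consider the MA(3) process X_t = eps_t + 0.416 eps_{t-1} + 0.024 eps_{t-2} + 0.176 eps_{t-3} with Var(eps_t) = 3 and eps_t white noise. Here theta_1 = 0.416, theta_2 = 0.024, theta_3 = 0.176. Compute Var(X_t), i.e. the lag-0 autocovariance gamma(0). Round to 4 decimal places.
\gamma(0) = 3.6138

For an MA(q) process X_t = eps_t + sum_i theta_i eps_{t-i} with
Var(eps_t) = sigma^2, the variance is
  gamma(0) = sigma^2 * (1 + sum_i theta_i^2).
  sum_i theta_i^2 = (0.416)^2 + (0.024)^2 + (0.176)^2 = 0.173056 + 0.000576 + 0.030976 = 0.204608.
  gamma(0) = 3 * (1 + 0.204608) = 3 * 1.204608 = 3.613824, which rounds to 3.6138.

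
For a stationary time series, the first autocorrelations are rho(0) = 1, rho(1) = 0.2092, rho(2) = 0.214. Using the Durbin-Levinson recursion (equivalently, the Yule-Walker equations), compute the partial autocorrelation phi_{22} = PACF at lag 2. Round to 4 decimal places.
\phi_{22} = 0.1780

The PACF at lag k is phi_{kk}, the last component of the solution
to the Yule-Walker system G_k phi = r_k where
  (G_k)_{ij} = rho(|i - j|), (r_k)_i = rho(i), i,j = 1..k.
Equivalently, Durbin-Levinson gives phi_{kk} iteratively:
  phi_{11} = rho(1)
  phi_{kk} = [rho(k) - sum_{j=1..k-1} phi_{k-1,j} rho(k-j)]
            / [1 - sum_{j=1..k-1} phi_{k-1,j} rho(j)],
  phi_{k,j} = phi_{k-1,j} - phi_{kk} phi_{k-1,k-j},  j = 1..k-1.
Step k = 1:
  phi_11 = rho(1) = 0.2092.
Step k = 2:
  phi_22 = [rho(2) - phi_11 rho(1)] / [1 - phi_11 rho(1)] = [0.214 - (0.2092)(0.2092)] / [1 - (0.2092)(0.2092)]
         = 0.17023536 / 0.95623536 = 0.178.
Therefore phi_{22} = 0.1780.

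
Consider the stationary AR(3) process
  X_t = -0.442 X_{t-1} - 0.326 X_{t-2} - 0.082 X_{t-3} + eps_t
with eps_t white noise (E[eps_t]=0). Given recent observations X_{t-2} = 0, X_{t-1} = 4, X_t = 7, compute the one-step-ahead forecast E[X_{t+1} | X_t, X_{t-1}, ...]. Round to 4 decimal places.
E[X_{t+1} \mid \mathcal F_t] = -4.3980

For an AR(p) model X_t = c + sum_i phi_i X_{t-i} + eps_t, the
one-step-ahead conditional mean is
  E[X_{t+1} | X_t, ...] = c + sum_i phi_i X_{t+1-i}.
Substitute known values:
  E[X_{t+1} | ...] = (-0.442) * (7) + (-0.326) * (4) + (-0.082) * (0)
                   = -4.3980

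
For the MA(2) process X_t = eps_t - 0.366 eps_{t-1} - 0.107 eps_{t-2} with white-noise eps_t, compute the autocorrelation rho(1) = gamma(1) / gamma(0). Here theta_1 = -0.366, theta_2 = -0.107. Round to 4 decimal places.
\rho(1) = -0.2853

For an MA(q) process with theta_0 = 1, the autocovariance is
  gamma(k) = sigma^2 * sum_{i=0..q-k} theta_i * theta_{i+k},
and rho(k) = gamma(k) / gamma(0). Sigma^2 cancels.
  numerator   = (1)*(-0.366) + (-0.366)*(-0.107) = -0.326838.
  denominator = (1)^2 + (-0.366)^2 + (-0.107)^2 = 1.145405.
  rho(1) = -0.326838 / 1.145405 = -0.2853.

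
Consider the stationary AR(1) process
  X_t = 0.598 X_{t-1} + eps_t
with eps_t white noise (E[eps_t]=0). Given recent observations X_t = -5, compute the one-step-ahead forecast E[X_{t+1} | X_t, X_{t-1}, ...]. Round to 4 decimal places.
E[X_{t+1} \mid \mathcal F_t] = -2.9900

For an AR(p) model X_t = c + sum_i phi_i X_{t-i} + eps_t, the
one-step-ahead conditional mean is
  E[X_{t+1} | X_t, ...] = c + sum_i phi_i X_{t+1-i}.
Substitute known values:
  E[X_{t+1} | ...] = (0.598) * (-5)
                   = -2.9900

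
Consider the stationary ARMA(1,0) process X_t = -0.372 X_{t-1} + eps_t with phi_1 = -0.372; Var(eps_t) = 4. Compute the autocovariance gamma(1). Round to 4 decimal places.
\gamma(1) = -1.7270

Multiply the model equation by X_{t-k} and take expectations. With theta_0 = psi_0 = 1 and psi_j the MA(infinity) weights, this gives
  gamma(k) - sum_i phi_i gamma(k-i) = c_k,
  c_k = sigma^2 * sum_{j=k..q} theta_j psi_{j-k}   (c_k = 0 for k > q),
using gamma(-m) = gamma(m).
Pure AR (q = 0): c_0 = sigma^2 = 4, c_k = 0 for k >= 1.
Equations for k = 0 and k = 1 (AR order 1):
  gamma(0) = phi_1 gamma(1) + c_0
  gamma(1) = phi_1 gamma(0) + c_1
Substituting the second into the first: gamma(0) (1 - phi_1^2) = c_0 + phi_1 c_1, so
  gamma(0) = c_0 / (1 - phi_1^2) = 4 / (1 - (-0.372)^2) = 4 / 0.861616 = 4.642439.
  gamma(1) = phi_1 gamma(0) = (-0.372)(4.642439) = -1.726987.
Therefore gamma(1) = -1.7270 (to 4 decimal places).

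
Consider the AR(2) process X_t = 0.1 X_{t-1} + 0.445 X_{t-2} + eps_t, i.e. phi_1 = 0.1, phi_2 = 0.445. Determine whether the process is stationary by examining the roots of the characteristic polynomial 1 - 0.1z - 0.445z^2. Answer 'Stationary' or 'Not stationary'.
\text{Stationary}

The AR(p) characteristic polynomial is P(z) = 1 - 0.1z - 0.445z^2.
Stationarity requires all roots to lie outside the unit circle, i.e. |z| > 1 for every root.
Set 1 + (-0.1) z + (-0.445) z^2 = 0, i.e. a z^2 + b z + c = 0 with a = -0.445, b = -0.1, c = 1.
Discriminant D = b^2 - 4ac = (-0.1)^2 - 4*(-0.445)*1 = 0.01 - (-1.78) = 1.79.
D >= 0, so the roots are real: z = (-b +/- sqrt(D)) / (2a) = (0.1 +/- 1.337909) / (-0.89).
  z_1 = (0.1 + 1.337909) / (-0.89) = -1.6156,   |z_1| = 1.6156.
  z_2 = (0.1 - 1.337909) / (-0.89) = 1.3909,   |z_2| = 1.3909.
Moduli of all roots: 1.6156, 1.3909.
All moduli strictly greater than 1? Yes.
Verdict: Stationary.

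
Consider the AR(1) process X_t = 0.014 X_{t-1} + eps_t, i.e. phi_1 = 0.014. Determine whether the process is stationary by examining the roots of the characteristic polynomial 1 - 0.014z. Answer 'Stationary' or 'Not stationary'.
\text{Stationary}

The AR(p) characteristic polynomial is P(z) = 1 - 0.014z.
Stationarity requires all roots to lie outside the unit circle, i.e. |z| > 1 for every root.
This is linear in z: 1 + (-0.014) z = 0  =>  z = -1/(-0.014) = 71.428571,  |z| = 71.428571.
Moduli of all roots: 71.4286.
All moduli strictly greater than 1? Yes.
Verdict: Stationary.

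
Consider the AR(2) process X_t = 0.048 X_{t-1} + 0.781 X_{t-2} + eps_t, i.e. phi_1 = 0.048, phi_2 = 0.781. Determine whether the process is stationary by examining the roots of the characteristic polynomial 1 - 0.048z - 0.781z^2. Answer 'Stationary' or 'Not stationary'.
\text{Stationary}

The AR(p) characteristic polynomial is P(z) = 1 - 0.048z - 0.781z^2.
Stationarity requires all roots to lie outside the unit circle, i.e. |z| > 1 for every root.
Set 1 + (-0.048) z + (-0.781) z^2 = 0, i.e. a z^2 + b z + c = 0 with a = -0.781, b = -0.048, c = 1.
Discriminant D = b^2 - 4ac = (-0.048)^2 - 4*(-0.781)*1 = 0.002304 - (-3.124) = 3.126304.
D >= 0, so the roots are real: z = (-b +/- sqrt(D)) / (2a) = (0.048 +/- 1.768136) / (-1.562).
  z_1 = (0.048 + 1.768136) / (-1.562) = -1.1627,   |z_1| = 1.1627.
  z_2 = (0.048 - 1.768136) / (-1.562) = 1.1012,   |z_2| = 1.1012.
Moduli of all roots: 1.1627, 1.1012.
All moduli strictly greater than 1? Yes.
Verdict: Stationary.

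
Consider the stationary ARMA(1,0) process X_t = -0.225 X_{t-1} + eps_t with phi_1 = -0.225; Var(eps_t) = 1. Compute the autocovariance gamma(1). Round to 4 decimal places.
\gamma(1) = -0.2370

Multiply the model equation by X_{t-k} and take expectations. With theta_0 = psi_0 = 1 and psi_j the MA(infinity) weights, this gives
  gamma(k) - sum_i phi_i gamma(k-i) = c_k,
  c_k = sigma^2 * sum_{j=k..q} theta_j psi_{j-k}   (c_k = 0 for k > q),
using gamma(-m) = gamma(m).
Pure AR (q = 0): c_0 = sigma^2 = 1, c_k = 0 for k >= 1.
Equations for k = 0 and k = 1 (AR order 1):
  gamma(0) = phi_1 gamma(1) + c_0
  gamma(1) = phi_1 gamma(0) + c_1
Substituting the second into the first: gamma(0) (1 - phi_1^2) = c_0 + phi_1 c_1, so
  gamma(0) = c_0 / (1 - phi_1^2) = 1 / (1 - (-0.225)^2) = 1 / 0.949375 = 1.053325.
  gamma(1) = phi_1 gamma(0) = (-0.225)(1.053325) = -0.236998.
Therefore gamma(1) = -0.2370 (to 4 decimal places).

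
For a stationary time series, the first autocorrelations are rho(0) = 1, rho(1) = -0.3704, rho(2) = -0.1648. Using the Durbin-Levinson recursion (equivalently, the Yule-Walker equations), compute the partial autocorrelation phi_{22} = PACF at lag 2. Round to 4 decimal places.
\phi_{22} = -0.3500

The PACF at lag k is phi_{kk}, the last component of the solution
to the Yule-Walker system G_k phi = r_k where
  (G_k)_{ij} = rho(|i - j|), (r_k)_i = rho(i), i,j = 1..k.
Equivalently, Durbin-Levinson gives phi_{kk} iteratively:
  phi_{11} = rho(1)
  phi_{kk} = [rho(k) - sum_{j=1..k-1} phi_{k-1,j} rho(k-j)]
            / [1 - sum_{j=1..k-1} phi_{k-1,j} rho(j)],
  phi_{k,j} = phi_{k-1,j} - phi_{kk} phi_{k-1,k-j},  j = 1..k-1.
Step k = 1:
  phi_11 = rho(1) = -0.3704.
Step k = 2:
  phi_22 = [rho(2) - phi_11 rho(1)] / [1 - phi_11 rho(1)] = [-0.1648 - (-0.3704)(-0.3704)] / [1 - (-0.3704)(-0.3704)]
         = -0.30199616 / 0.86280384 = -0.35.
Therefore phi_{22} = -0.3500.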